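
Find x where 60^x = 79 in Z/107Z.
32

Baby-step giant-step with step n = ⌈√107⌉ = 11.
Baby steps 60^j mod 107 (j:value) for j=0..10: 0:1, 1:60, 2:69, 3:74, 4:53, 5:77, 6:19, 7:70, 8:27, 9:15, 10:44.
Giant-step multiplier: 60^(-11) ≡ 60^(106-11) = 60^95 ≡ 55 (mod 107).
Giant steps γ_i = 79·55^i mod 107: γ_0=79, γ_1=65, γ_2=44 (in table at j=10).
x = i·n + j = 2·11 + 10 = 32.
Check: 60^32 ≡ 79 (mod 107).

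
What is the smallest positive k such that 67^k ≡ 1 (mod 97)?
32

97 is prime, so ord(67) divides φ(97) = 96.
Divisors of 96: 1, 2, 3, 4, 6, 8, 12, 16, 24, 32, 48, 96.
Repeated squaring: 67^1 ≡ 67, 67^2 ≡ 27, 67^4 ≡ 50, 67^8 ≡ 75, 67^16 ≡ 96, 67^32 ≡ 1, 67^64 ≡ 1 (mod 97).
Test 67^d mod 97 for each divisor d in increasing order:
67^1 ≡ 67
67^2 ≡ 27
67^3 = 67^2·67^1 ≡ 63
67^4 ≡ 50
67^6 = 67^4·67^2 ≡ 89
67^8 ≡ 75
67^12 = 67^8·67^4 ≡ 64
67^16 ≡ 96
67^24 = 67^16·67^8 ≡ 22
67^32 ≡ 1  ← first divisor giving 1
The order is 32.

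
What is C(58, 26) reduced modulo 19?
0

Using Lucas' theorem:
Write n=58 and k=26 in base 19:
n in base 19: [3, 1]
k in base 19: [1, 7]
C(58,26) mod 19 = ∏ C(n_i, k_i) mod 19
Digit binomials (mod 19): C(3,1) = 3; C(1,7) = 0 (k_i > n_i)
Product: 3 × 0 = 0 ≡ 0 (mod 19)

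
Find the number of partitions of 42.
53174

p(n) counts ways to write n as a sum of positive integers (order ignored).
Euler's pentagonal recurrence: p(k) = p(k-1) + p(k-2) - p(k-5) - p(k-7) + p(k-12) + p(k-15) - ... (offsets j(3j∓1)/2, signs ++--, p(0)=1, p(<0)=0).
DP table for k = 0..41: p(0)=1, p(1)=1, p(2)=2, p(3)=3, p(4)=5, p(5)=7, p(6)=11, p(7)=15, p(8)=22, p(9)=30, p(10)=42, p(11)=56, p(12)=77, p(13)=101, p(14)=135, p(15)=176, p(16)=231, p(17)=297, p(18)=385, p(19)=490, p(20)=627, p(21)=792, p(22)=1002, p(23)=1255, p(24)=1575, p(25)=1958, p(26)=2436, p(27)=3010, p(28)=3718, p(29)=4565, p(30)=5604, p(31)=6842, p(32)=8349, p(33)=10143, p(34)=12310, p(35)=14883, p(36)=17977, p(37)=21637, p(38)=26015, p(39)=31185, p(40)=37338, p(41)=44583.
Final step: p(42) = p(41) + p(40) - p(37) - p(35) + p(30) + p(27) - p(20) - p(16) + p(7) + p(2)
= 44583 + 37338 - 21637 - 14883 + 5604 + 3010 - 627 - 231 + 15 + 2
= 53174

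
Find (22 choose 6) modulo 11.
0

Using Lucas' theorem:
Write n=22 and k=6 in base 11:
n in base 11: [2, 0]
k in base 11: [0, 6]
C(22,6) mod 11 = ∏ C(n_i, k_i) mod 11
Digit binomials (mod 11): C(2,0) = 1; C(0,6) = 0 (k_i > n_i)
Product: 1 × 0 = 0 ≡ 0 (mod 11)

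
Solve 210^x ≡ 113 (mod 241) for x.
70

Baby-step giant-step with step n = ⌈√241⌉ = 16.
Baby steps 210^j mod 241 (j:value) for j=0..15: 0:1, 1:210, 2:238, 3:93, 4:9, 5:203, 6:214, 7:114, 8:81, 9:140, 10:239, 11:62, 12:6, 13:55, 14:223, 15:76.
Giant-step multiplier: 210^(-16) ≡ 210^(240-16) = 210^224 ≡ 183 (mod 241).
Giant steps γ_i = 113·183^i mod 241: γ_0=113, γ_1=194, γ_2=75, γ_3=229, γ_4=214 (in table at j=6).
x = i·n + j = 4·16 + 6 = 70.
Check: 210^70 ≡ 113 (mod 241).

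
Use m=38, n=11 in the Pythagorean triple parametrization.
(1323, 836, 1565)

Euclid's formula: a = m² - n², b = 2mn, c = m² + n²
m = 38, n = 11
a = 38² - 11² = 1444 - 121 = 1323
b = 2 × 38 × 11 = 836
c = 38² + 11² = 1444 + 121 = 1565
Verification: 1323² + 836² = 1750329 + 698896 = 2449225 = 1565² ✓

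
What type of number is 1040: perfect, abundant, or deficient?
abundant

Proper divisors of 1040: sum = 1 + 2 + 4 + 5 + 8 + 10 + 13 + 16 + ... + 130 + 208 + 260 + 520 (19 divisors) = 1564
Since 1564 > 1040, 1040 is abundant.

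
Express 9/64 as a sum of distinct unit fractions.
1/8 + 1/64

Greedy algorithm:
9/64: ceiling(64/9) = 8, use 1/8
1/64: ceiling(64/1) = 64, use 1/64
Result: 9/64 = 1/8 + 1/64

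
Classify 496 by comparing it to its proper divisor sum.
perfect

Proper divisors of 496: sum = 1 + 2 + 4 + 8 + 16 + 31 + 62 + 124 + 248 = 496
Since 496 = 496, 496 is perfect.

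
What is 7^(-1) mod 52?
15

gcd(7, 52) = 1, so the inverse exists.
Extended Euclidean algorithm on (52, 7):
52 = 7 × 7 + 3  ⟹  3 = (1)·52 + (-7)·7
7 = 2 × 3 + 1  ⟹  1 = (-2)·52 + (15)·7
So (15)·7 ≡ 1 (mod 52), i.e. 7^(-1) ≡ 15 (mod 52).
Check: 7 × 15 = 105 ≡ 1 (mod 52)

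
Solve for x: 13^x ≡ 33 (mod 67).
26

Baby-step giant-step with step n = ⌈√67⌉ = 9.
Baby steps 13^j mod 67 (j:value) for j=0..8: 0:1, 1:13, 2:35, 3:53, 4:19, 5:46, 6:62, 7:2, 8:26.
Giant-step multiplier: 13^(-9) ≡ 13^(66-9) = 13^57 ≡ 45 (mod 67).
Giant steps γ_i = 33·45^i mod 67: γ_0=33, γ_1=11, γ_2=26 (in table at j=8).
x = i·n + j = 2·9 + 8 = 26.
Check: 13^26 ≡ 33 (mod 67).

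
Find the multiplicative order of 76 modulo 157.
78

157 is prime, so ord(76) divides φ(157) = 156.
Divisors of 156: 1, 2, 3, 4, 6, 12, 13, 26, 39, 52, 78, 156.
Repeated squaring: 76^1 ≡ 76, 76^2 ≡ 124, 76^4 ≡ 147, 76^8 ≡ 100, 76^16 ≡ 109, 76^32 ≡ 106, 76^64 ≡ 89, 76^128 ≡ 71 (mod 157).
Test 76^d mod 157 for each divisor d in increasing order:
76^1 ≡ 76
76^2 ≡ 124
76^3 = 76^2·76^1 ≡ 4
76^4 ≡ 147
76^6 = 76^4·76^2 ≡ 16
76^12 = 76^8·76^4 ≡ 99
76^13 = 76^8·76^4·76^1 ≡ 145
76^26 = 76^16·76^8·76^2 ≡ 144
76^39 = 76^32·76^4·76^2·76^1 ≡ 156
76^52 = 76^32·76^16·76^4 ≡ 12
76^78 = 76^64·76^8·76^4·76^2 ≡ 1  ← first divisor giving 1
The order is 78.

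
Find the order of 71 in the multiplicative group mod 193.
64

193 is prime, so ord(71) divides φ(193) = 192.
Divisors of 192: 1, 2, 3, 4, 6, 8, 12, 16, 24, 32, 48, 64, 96, 192.
Repeated squaring: 71^1 ≡ 71, 71^2 ≡ 23, 71^4 ≡ 143, 71^8 ≡ 184, 71^16 ≡ 81, 71^32 ≡ 192, 71^64 ≡ 1, 71^128 ≡ 1 (mod 193).
Test 71^d mod 193 for each divisor d in increasing order:
71^1 ≡ 71
71^2 ≡ 23
71^3 = 71^2·71^1 ≡ 89
71^4 ≡ 143
71^6 = 71^4·71^2 ≡ 8
71^8 ≡ 184
71^12 = 71^8·71^4 ≡ 64
71^16 ≡ 81
71^24 = 71^16·71^8 ≡ 43
71^32 ≡ 192
71^48 = 71^32·71^16 ≡ 112
71^64 ≡ 1  ← first divisor giving 1
The order is 64.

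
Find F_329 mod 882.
13

Matrix identity: Q^n = [[F_(n+1), F_n], [F_n, F_(n-1)]] with Q = [[1,1],[1,0]].
n = 329 = 101001001₂. Square-and-multiply, entries mod 882:
Q^1 = [[1,1],[1,0]]
Q^2 = (Q^1)² = [[2,1],[1,1]]
Q^5 = (Q^2)²·Q = [[8,5],[5,3]]
Q^10 = (Q^5)² = [[89,55],[55,34]]
Q^20 = (Q^10)² = [[362,591],[591,653]]
Q^41 = (Q^20)²·Q = [[622,517],[517,105]]
Q^82 = (Q^41)² = [[611,127],[127,484]]
Q^164 = (Q^82)² = [[488,591],[591,779]]
Q^329 = (Q^164)²·Q = [[874,13],[13,861]]
F_329 mod 882 = Q^329[0][1] = 13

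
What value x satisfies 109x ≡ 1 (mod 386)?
85

gcd(109, 386) = 1, so the inverse exists.
Extended Euclidean algorithm on (386, 109):
386 = 3 × 109 + 59  ⟹  59 = (1)·386 + (-3)·109
109 = 1 × 59 + 50  ⟹  50 = (-1)·386 + (4)·109
59 = 1 × 50 + 9  ⟹  9 = (2)·386 + (-7)·109
50 = 5 × 9 + 5  ⟹  5 = (-11)·386 + (39)·109
9 = 1 × 5 + 4  ⟹  4 = (13)·386 + (-46)·109
5 = 1 × 4 + 1  ⟹  1 = (-24)·386 + (85)·109
So (85)·109 ≡ 1 (mod 386), i.e. 109^(-1) ≡ 85 (mod 386).
Check: 109 × 85 = 9265 ≡ 1 (mod 386)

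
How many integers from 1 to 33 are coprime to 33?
20

33 = 3 × 11
φ(n) = n × ∏(1 - 1/p) for each prime p dividing n
φ(33) = 33 × (1 - 1/3) × (1 - 1/11) = 20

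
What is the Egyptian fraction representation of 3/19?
1/7 + 1/67 + 1/8911

Greedy algorithm:
3/19: ceiling(19/3) = 7, use 1/7
2/133: ceiling(133/2) = 67, use 1/67
1/8911: ceiling(8911/1) = 8911, use 1/8911
Result: 3/19 = 1/7 + 1/67 + 1/8911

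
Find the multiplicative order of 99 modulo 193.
64

193 is prime, so ord(99) divides φ(193) = 192.
Divisors of 192: 1, 2, 3, 4, 6, 8, 12, 16, 24, 32, 48, 64, 96, 192.
Repeated squaring: 99^1 ≡ 99, 99^2 ≡ 151, 99^4 ≡ 27, 99^8 ≡ 150, 99^16 ≡ 112, 99^32 ≡ 192, 99^64 ≡ 1, 99^128 ≡ 1 (mod 193).
Test 99^d mod 193 for each divisor d in increasing order:
99^1 ≡ 99
99^2 ≡ 151
99^3 = 99^2·99^1 ≡ 88
99^4 ≡ 27
99^6 = 99^4·99^2 ≡ 24
99^8 ≡ 150
99^12 = 99^8·99^4 ≡ 190
99^16 ≡ 112
99^24 = 99^16·99^8 ≡ 9
99^32 ≡ 192
99^48 = 99^32·99^16 ≡ 81
99^64 ≡ 1  ← first divisor giving 1
The order is 64.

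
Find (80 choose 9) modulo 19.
0

Using Lucas' theorem:
Write n=80 and k=9 in base 19:
n in base 19: [4, 4]
k in base 19: [0, 9]
C(80,9) mod 19 = ∏ C(n_i, k_i) mod 19
Digit binomials (mod 19): C(4,0) = 1; C(4,9) = 0 (k_i > n_i)
Product: 1 × 0 = 0 ≡ 0 (mod 19)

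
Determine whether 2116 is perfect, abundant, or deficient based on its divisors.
deficient

Proper divisors of 2116: sum = 1 + 2 + 4 + 23 + 46 + 92 + 529 + 1058 = 1755
Since 1755 < 2116, 2116 is deficient.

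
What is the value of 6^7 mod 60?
36

Repeated squaring. Binary of 7 = 111.
6^1 ≡ 6 (mod 60); 6^2 ≡ 36 (mod 60); 6^4 ≡ 36 (mod 60)
6^7 = 6^1 × 6^2 × 6^4 ≡ 36 (mod 60)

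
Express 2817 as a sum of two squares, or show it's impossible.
36² + 39² (a=36, b=39)

Factorization: 2817 = 3^2 × 313
By Fermat: n is sum of two squares iff every prime p ≡ 3 (mod 4) appears to even power.
All primes ≡ 3 (mod 4) appear to even power.
Search a = 0, 1, 2, … for 2817 - a² a perfect square: first hit at a = 36: 2817 - 1296 = 1521 = 39².
2817 = 36² + 39² = 1296 + 1521 ✓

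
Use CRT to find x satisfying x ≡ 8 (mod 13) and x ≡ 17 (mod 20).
177

Using Chinese Remainder Theorem:
M = 13 × 20 = 260
M1 = 20, M2 = 13
y1 = 20^(-1) mod 13 = 2
y2 = 13^(-1) mod 20 = 17
x = (8×20×2 + 17×13×17) mod 260 = 177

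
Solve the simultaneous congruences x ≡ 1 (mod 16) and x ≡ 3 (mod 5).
33

Using Chinese Remainder Theorem:
M = 16 × 5 = 80
M1 = 5, M2 = 16
y1 = 5^(-1) mod 16 = 13
y2 = 16^(-1) mod 5 = 1
x = (1×5×13 + 3×16×1) mod 80 = 33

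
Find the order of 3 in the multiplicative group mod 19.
18

19 is prime, so ord(3) divides φ(19) = 18.
Divisors of 18: 1, 2, 3, 6, 9, 18.
Repeated squaring: 3^1 ≡ 3, 3^2 ≡ 9, 3^4 ≡ 5, 3^8 ≡ 6, 3^16 ≡ 17 (mod 19).
Test 3^d mod 19 for each divisor d in increasing order:
3^1 ≡ 3
3^2 ≡ 9
3^3 = 3^2·3^1 ≡ 8
3^6 = 3^4·3^2 ≡ 7
3^9 = 3^8·3^1 ≡ 18
3^18 = 3^16·3^2 ≡ 1  ← first divisor giving 1
The order is 18.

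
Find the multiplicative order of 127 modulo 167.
83

167 is prime, so ord(127) divides φ(167) = 166.
Divisors of 166: 1, 2, 83, 166.
Repeated squaring: 127^1 ≡ 127, 127^2 ≡ 97, 127^4 ≡ 57, 127^8 ≡ 76, 127^16 ≡ 98, 127^32 ≡ 85, 127^64 ≡ 44, 127^128 ≡ 99 (mod 167).
Test 127^d mod 167 for each divisor d in increasing order:
127^1 ≡ 127
127^2 ≡ 97
127^83 = 127^64·127^16·127^2·127^1 ≡ 1  ← first divisor giving 1
The order is 83.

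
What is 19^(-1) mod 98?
31

gcd(19, 98) = 1, so the inverse exists.
Extended Euclidean algorithm on (98, 19):
98 = 5 × 19 + 3  ⟹  3 = (1)·98 + (-5)·19
19 = 6 × 3 + 1  ⟹  1 = (-6)·98 + (31)·19
So (31)·19 ≡ 1 (mod 98), i.e. 19^(-1) ≡ 31 (mod 98).
Check: 19 × 31 = 589 ≡ 1 (mod 98)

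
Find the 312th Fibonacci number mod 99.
45

Matrix identity: Q^n = [[F_(n+1), F_n], [F_n, F_(n-1)]] with Q = [[1,1],[1,0]].
n = 312 = 100111000₂. Square-and-multiply, entries mod 99:
Q^1 = [[1,1],[1,0]]
Q^2 = (Q^1)² = [[2,1],[1,1]]
Q^4 = (Q^2)² = [[5,3],[3,2]]
Q^9 = (Q^4)²·Q = [[55,34],[34,21]]
Q^19 = (Q^9)²·Q = [[33,23],[23,10]]
Q^39 = (Q^19)²·Q = [[33,34],[34,98]]
Q^78 = (Q^39)² = [[67,98],[98,68]]
Q^156 = (Q^78)² = [[35,63],[63,71]]
Q^312 = (Q^156)² = [[46,45],[45,1]]
F_312 mod 99 = Q^312[0][1] = 45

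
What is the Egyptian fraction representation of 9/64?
1/8 + 1/64

Greedy algorithm:
9/64: ceiling(64/9) = 8, use 1/8
1/64: ceiling(64/1) = 64, use 1/64
Result: 9/64 = 1/8 + 1/64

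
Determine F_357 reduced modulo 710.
652

Matrix identity: Q^n = [[F_(n+1), F_n], [F_n, F_(n-1)]] with Q = [[1,1],[1,0]].
n = 357 = 101100101₂. Square-and-multiply, entries mod 710:
Q^1 = [[1,1],[1,0]]
Q^2 = (Q^1)² = [[2,1],[1,1]]
Q^5 = (Q^2)²·Q = [[8,5],[5,3]]
Q^11 = (Q^5)²·Q = [[144,89],[89,55]]
Q^22 = (Q^11)² = [[257,671],[671,296]]
Q^44 = (Q^22)² = [[120,443],[443,387]]
Q^89 = (Q^44)²·Q = [[20,489],[489,241]]
Q^178 = (Q^89)² = [[251,539],[539,422]]
Q^357 = (Q^178)²·Q = [[589,652],[652,647]]
F_357 mod 710 = Q^357[0][1] = 652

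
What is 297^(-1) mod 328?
201

gcd(297, 328) = 1, so the inverse exists.
Extended Euclidean algorithm on (328, 297):
328 = 1 × 297 + 31  ⟹  31 = (1)·328 + (-1)·297
297 = 9 × 31 + 18  ⟹  18 = (-9)·328 + (10)·297
31 = 1 × 18 + 13  ⟹  13 = (10)·328 + (-11)·297
18 = 1 × 13 + 5  ⟹  5 = (-19)·328 + (21)·297
13 = 2 × 5 + 3  ⟹  3 = (48)·328 + (-53)·297
5 = 1 × 3 + 2  ⟹  2 = (-67)·328 + (74)·297
3 = 1 × 2 + 1  ⟹  1 = (115)·328 + (-127)·297
So (-127)·297 ≡ 1 (mod 328), i.e. 297^(-1) ≡ -127 ≡ 201 (mod 328).
Check: 297 × 201 = 59697 ≡ 1 (mod 328)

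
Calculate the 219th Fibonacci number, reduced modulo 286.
122

Matrix identity: Q^n = [[F_(n+1), F_n], [F_n, F_(n-1)]] with Q = [[1,1],[1,0]].
n = 219 = 11011011₂. Square-and-multiply, entries mod 286:
Q^1 = [[1,1],[1,0]]
Q^3 = (Q^1)²·Q = [[3,2],[2,1]]
Q^6 = (Q^3)² = [[13,8],[8,5]]
Q^13 = (Q^6)²·Q = [[91,233],[233,144]]
Q^27 = (Q^13)²·Q = [[65,222],[222,129]]
Q^54 = (Q^27)² = [[27,168],[168,145]]
Q^109 = (Q^54)²·Q = [[77,67],[67,10]]
Q^219 = (Q^109)²·Q = [[231,122],[122,109]]
F_219 mod 286 = Q^219[0][1] = 122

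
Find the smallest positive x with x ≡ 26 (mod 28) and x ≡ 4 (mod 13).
82

Using Chinese Remainder Theorem:
M = 28 × 13 = 364
M1 = 13, M2 = 28
y1 = 13^(-1) mod 28 = 13
y2 = 28^(-1) mod 13 = 7
x = (26×13×13 + 4×28×7) mod 364 = 82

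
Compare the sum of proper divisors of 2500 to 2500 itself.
abundant

Proper divisors of 2500: sum = 1 + 2 + 4 + 5 + 10 + 20 + 25 + 50 + 100 + 125 + 250 + 500 + 625 + 1250 = 2967
Since 2967 > 2500, 2500 is abundant.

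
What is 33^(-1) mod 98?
3

gcd(33, 98) = 1, so the inverse exists.
Extended Euclidean algorithm on (98, 33):
98 = 2 × 33 + 32  ⟹  32 = (1)·98 + (-2)·33
33 = 1 × 32 + 1  ⟹  1 = (-1)·98 + (3)·33
So (3)·33 ≡ 1 (mod 98), i.e. 33^(-1) ≡ 3 (mod 98).
Check: 33 × 3 = 99 ≡ 1 (mod 98)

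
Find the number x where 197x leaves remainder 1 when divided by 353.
310

gcd(197, 353) = 1, so the inverse exists.
Extended Euclidean algorithm on (353, 197):
353 = 1 × 197 + 156  ⟹  156 = (1)·353 + (-1)·197
197 = 1 × 156 + 41  ⟹  41 = (-1)·353 + (2)·197
156 = 3 × 41 + 33  ⟹  33 = (4)·353 + (-7)·197
41 = 1 × 33 + 8  ⟹  8 = (-5)·353 + (9)·197
33 = 4 × 8 + 1  ⟹  1 = (24)·353 + (-43)·197
So (-43)·197 ≡ 1 (mod 353), i.e. 197^(-1) ≡ -43 ≡ 310 (mod 353).
Check: 197 × 310 = 61070 ≡ 1 (mod 353)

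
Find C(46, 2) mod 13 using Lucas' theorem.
8

Using Lucas' theorem:
Write n=46 and k=2 in base 13:
n in base 13: [3, 7]
k in base 13: [0, 2]
C(46,2) mod 13 = ∏ C(n_i, k_i) mod 13
Digit binomials (mod 13): C(3,0) = 1; C(7,2) = 21 ≡ 8
Product: 1 × 8 = 8 ≡ 8 (mod 13)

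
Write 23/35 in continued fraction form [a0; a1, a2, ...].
[0; 1, 1, 1, 11]

Euclidean algorithm steps:
23 = 0 × 35 + 23
35 = 1 × 23 + 12
23 = 1 × 12 + 11
12 = 1 × 11 + 1
11 = 11 × 1 + 0
Continued fraction: [0; 1, 1, 1, 11]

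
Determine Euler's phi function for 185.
144

185 = 5 × 37
φ(n) = n × ∏(1 - 1/p) for each prime p dividing n
φ(185) = 185 × (1 - 1/5) × (1 - 1/37) = 144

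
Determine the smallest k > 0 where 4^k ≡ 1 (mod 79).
39

79 is prime, so ord(4) divides φ(79) = 78.
Divisors of 78: 1, 2, 3, 6, 13, 26, 39, 78.
Repeated squaring: 4^1 ≡ 4, 4^2 ≡ 16, 4^4 ≡ 19, 4^8 ≡ 45, 4^16 ≡ 50, 4^32 ≡ 51, 4^64 ≡ 73 (mod 79).
Test 4^d mod 79 for each divisor d in increasing order:
4^1 ≡ 4
4^2 ≡ 16
4^3 = 4^2·4^1 ≡ 64
4^6 = 4^4·4^2 ≡ 67
4^13 = 4^8·4^4·4^1 ≡ 23
4^26 = 4^16·4^8·4^2 ≡ 55
4^39 = 4^32·4^4·4^2·4^1 ≡ 1  ← first divisor giving 1
The order is 39.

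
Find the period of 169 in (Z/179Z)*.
89

179 is prime, so ord(169) divides φ(179) = 178.
Divisors of 178: 1, 2, 89, 178.
Repeated squaring: 169^1 ≡ 169, 169^2 ≡ 100, 169^4 ≡ 155, 169^8 ≡ 39, 169^16 ≡ 89, 169^32 ≡ 45, 169^64 ≡ 56, 169^128 ≡ 93 (mod 179).
Test 169^d mod 179 for each divisor d in increasing order:
169^1 ≡ 169
169^2 ≡ 100
169^89 = 169^64·169^16·169^8·169^1 ≡ 1  ← first divisor giving 1
The order is 89.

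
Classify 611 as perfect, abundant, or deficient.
deficient

Proper divisors of 611: sum = 1 + 13 + 47 = 61
Since 61 < 611, 611 is deficient.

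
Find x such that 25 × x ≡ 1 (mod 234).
103

gcd(25, 234) = 1, so the inverse exists.
Extended Euclidean algorithm on (234, 25):
234 = 9 × 25 + 9  ⟹  9 = (1)·234 + (-9)·25
25 = 2 × 9 + 7  ⟹  7 = (-2)·234 + (19)·25
9 = 1 × 7 + 2  ⟹  2 = (3)·234 + (-28)·25
7 = 3 × 2 + 1  ⟹  1 = (-11)·234 + (103)·25
So (103)·25 ≡ 1 (mod 234), i.e. 25^(-1) ≡ 103 (mod 234).
Check: 25 × 103 = 2575 ≡ 1 (mod 234)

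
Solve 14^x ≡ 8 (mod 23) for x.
16

Baby-step giant-step with step n = ⌈√23⌉ = 5.
Baby steps 14^j mod 23 (j:value) for j=0..4: 0:1, 1:14, 2:12, 3:7, 4:6.
Giant-step multiplier: 14^(-5) ≡ 14^(22-5) = 14^17 ≡ 20 (mod 23).
Giant steps γ_i = 8·20^i mod 23: γ_0=8, γ_1=22, γ_2=3, γ_3=14 (in table at j=1).
x = i·n + j = 3·5 + 1 = 16.
Check: 14^16 ≡ 8 (mod 23).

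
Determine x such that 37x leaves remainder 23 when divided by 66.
x ≡ 47 (mod 66)

gcd(37, 66) = 1, which divides 23, so solutions exist.
Find 37^(-1) mod 66 by the extended Euclidean algorithm:
66 = 1 × 37 + 29  ⟹  29 = (1)·66 + (-1)·37
37 = 1 × 29 + 8  ⟹  8 = (-1)·66 + (2)·37
29 = 3 × 8 + 5  ⟹  5 = (4)·66 + (-7)·37
8 = 1 × 5 + 3  ⟹  3 = (-5)·66 + (9)·37
5 = 1 × 3 + 2  ⟹  2 = (9)·66 + (-16)·37
3 = 1 × 2 + 1  ⟹  1 = (-14)·66 + (25)·37
So (25)·37 ≡ 1 (mod 66), i.e. 37^(-1) ≡ 25 (mod 66).
x ≡ 25 × 23 = 575 ≡ 47 (mod 66).
Check: 37 × 47 = 1739 ≡ 23 (mod 66).
Unique solution: x ≡ 47 (mod 66)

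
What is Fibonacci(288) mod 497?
21

Matrix identity: Q^n = [[F_(n+1), F_n], [F_n, F_(n-1)]] with Q = [[1,1],[1,0]].
n = 288 = 100100000₂. Square-and-multiply, entries mod 497:
Q^1 = [[1,1],[1,0]]
Q^2 = (Q^1)² = [[2,1],[1,1]]
Q^4 = (Q^2)² = [[5,3],[3,2]]
Q^9 = (Q^4)²·Q = [[55,34],[34,21]]
Q^18 = (Q^9)² = [[205,99],[99,106]]
Q^36 = (Q^18)² = [[138,472],[472,163]]
Q^72 = (Q^36)² = [[286,427],[427,356]]
Q^144 = (Q^72)² = [[218,287],[287,428]]
Q^288 = (Q^144)² = [[176,21],[21,155]]
F_288 mod 497 = Q^288[0][1] = 21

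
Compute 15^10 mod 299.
49

Repeated squaring. Binary of 10 = 1010.
15^1 ≡ 15 (mod 299); 15^2 ≡ 225 (mod 299); 15^4 ≡ 94 (mod 299); 15^8 ≡ 165 (mod 299)
15^10 = 15^2 × 15^8 ≡ 49 (mod 299)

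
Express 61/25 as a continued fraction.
[2; 2, 3, 1, 2]

Euclidean algorithm steps:
61 = 2 × 25 + 11
25 = 2 × 11 + 3
11 = 3 × 3 + 2
3 = 1 × 2 + 1
2 = 2 × 1 + 0
Continued fraction: [2; 2, 3, 1, 2]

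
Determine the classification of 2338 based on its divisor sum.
deficient

Proper divisors of 2338: sum = 1 + 2 + 7 + 14 + 167 + 334 + 1169 = 1694
Since 1694 < 2338, 2338 is deficient.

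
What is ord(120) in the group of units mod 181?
36

181 is prime, so ord(120) divides φ(181) = 180.
Divisors of 180: 1, 2, 3, 4, 5, 6, 9, 10, 12, 15, 18, 20, 30, 36, 45, 60, 90, 180.
Repeated squaring: 120^1 ≡ 120, 120^2 ≡ 101, 120^4 ≡ 65, 120^8 ≡ 62, 120^16 ≡ 43, 120^32 ≡ 39, 120^64 ≡ 73, 120^128 ≡ 80 (mod 181).
Test 120^d mod 181 for each divisor d in increasing order:
120^1 ≡ 120
120^2 ≡ 101
120^3 = 120^2·120^1 ≡ 174
120^4 ≡ 65
120^5 = 120^4·120^1 ≡ 17
120^6 = 120^4·120^2 ≡ 49
120^9 = 120^8·120^1 ≡ 19
120^10 = 120^8·120^2 ≡ 108
120^12 = 120^8·120^4 ≡ 48
120^15 = 120^8·120^4·120^2·120^1 ≡ 26
120^18 = 120^16·120^2 ≡ 180
120^20 = 120^16·120^4 ≡ 80
120^30 = 120^16·120^8·120^4·120^2 ≡ 133
120^36 = 120^32·120^4 ≡ 1  ← first divisor giving 1
The order is 36.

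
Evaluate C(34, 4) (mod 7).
1

Using Lucas' theorem:
Write n=34 and k=4 in base 7:
n in base 7: [4, 6]
k in base 7: [0, 4]
C(34,4) mod 7 = ∏ C(n_i, k_i) mod 7
Digit binomials (mod 7): C(4,0) = 1; C(6,4) = 15 ≡ 1
Product: 1 × 1 = 1 ≡ 1 (mod 7)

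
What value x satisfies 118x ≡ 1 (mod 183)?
76

gcd(118, 183) = 1, so the inverse exists.
Extended Euclidean algorithm on (183, 118):
183 = 1 × 118 + 65  ⟹  65 = (1)·183 + (-1)·118
118 = 1 × 65 + 53  ⟹  53 = (-1)·183 + (2)·118
65 = 1 × 53 + 12  ⟹  12 = (2)·183 + (-3)·118
53 = 4 × 12 + 5  ⟹  5 = (-9)·183 + (14)·118
12 = 2 × 5 + 2  ⟹  2 = (20)·183 + (-31)·118
5 = 2 × 2 + 1  ⟹  1 = (-49)·183 + (76)·118
So (76)·118 ≡ 1 (mod 183), i.e. 118^(-1) ≡ 76 (mod 183).
Check: 118 × 76 = 8968 ≡ 1 (mod 183)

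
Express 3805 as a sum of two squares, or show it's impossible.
18² + 59² (a=18, b=59)

Factorization: 3805 = 5 × 761
By Fermat: n is sum of two squares iff every prime p ≡ 3 (mod 4) appears to even power.
All primes ≡ 3 (mod 4) appear to even power.
Search a = 0, 1, 2, … for 3805 - a² a perfect square: first hit at a = 18: 3805 - 324 = 3481 = 59².
3805 = 18² + 59² = 324 + 3481 ✓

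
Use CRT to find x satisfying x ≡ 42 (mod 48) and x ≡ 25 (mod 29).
1098

Using Chinese Remainder Theorem:
M = 48 × 29 = 1392
M1 = 29, M2 = 48
y1 = 29^(-1) mod 48 = 5
y2 = 48^(-1) mod 29 = 26
x = (42×29×5 + 25×48×26) mod 1392 = 1098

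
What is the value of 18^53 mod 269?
130

Repeated squaring. Binary of 53 = 110101.
18^1 ≡ 18 (mod 269); 18^2 ≡ 55 (mod 269); 18^4 ≡ 66 (mod 269); 18^8 ≡ 52 (mod 269); 18^16 ≡ 14 (mod 269); 18^32 ≡ 196 (mod 269)
18^53 = 18^1 × 18^4 × 18^16 × 18^32 ≡ 130 (mod 269)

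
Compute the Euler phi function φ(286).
120

286 = 2 × 11 × 13
φ(n) = n × ∏(1 - 1/p) for each prime p dividing n
φ(286) = 286 × (1 - 1/2) × (1 - 1/11) × (1 - 1/13) = 120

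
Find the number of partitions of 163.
142798995930

p(n) counts ways to write n as a sum of positive integers (order ignored).
Euler's pentagonal recurrence: p(k) = p(k-1) + p(k-2) - p(k-5) - p(k-7) + p(k-12) + p(k-15) - ... (offsets j(3j∓1)/2, signs ++--, p(0)=1, p(<0)=0).
DP table for k = 0..162: p(0)=1, p(1)=1, p(2)=2, p(3)=3, p(4)=5, p(5)=7, p(6)=11, p(7)=15, p(8)=22, p(9)=30, p(10)=42, p(11)=56, p(12)=77, p(13)=101, p(14)=135, p(15)=176, p(16)=231, p(17)=297, p(18)=385, p(19)=490, p(20)=627, p(21)=792, p(22)=1002, p(23)=1255, p(24)=1575, p(25)=1958, p(26)=2436, p(27)=3010, p(28)=3718, p(29)=4565, p(30)=5604, p(31)=6842, p(32)=8349, p(33)=10143, p(34)=12310, p(35)=14883, p(36)=17977, p(37)=21637, p(38)=26015, p(39)=31185, p(40)=37338, p(41)=44583, p(42)=53174, p(43)=63261, p(44)=75175, p(45)=89134, p(46)=105558, p(47)=124754, p(48)=147273, p(49)=173525, p(50)=204226, p(51)=239943, p(52)=281589, p(53)=329931, p(54)=386155, p(55)=451276, p(56)=526823, p(57)=614154, p(58)=715220, p(59)=831820, p(60)=966467, p(61)=1121505, p(62)=1300156, p(63)=1505499, p(64)=1741630, p(65)=2012558, p(66)=2323520, p(67)=2679689, p(68)=3087735, p(69)=3554345, p(70)=4087968, p(71)=4697205, p(72)=5392783, p(73)=6185689, p(74)=7089500, p(75)=8118264, p(76)=9289091, p(77)=10619863, p(78)=12132164, p(79)=13848650, p(80)=15796476, p(81)=18004327, p(82)=20506255, p(83)=23338469, p(84)=26543660, p(85)=30167357, p(86)=34262962, p(87)=38887673, p(88)=44108109, p(89)=49995925, p(90)=56634173, p(91)=64112359, p(92)=72533807, p(93)=82010177, p(94)=92669720, p(95)=104651419, p(96)=118114304, p(97)=133230930, p(98)=150198136, p(99)=169229875, p(100)=190569292, p(101)=214481126, p(102)=241265379, p(103)=271248950, p(104)=304801365, p(105)=342325709, p(106)=384276336, p(107)=431149389, p(108)=483502844, p(109)=541946240, p(110)=607163746, p(111)=679903203, p(112)=761002156, p(113)=851376628, p(114)=952050665, p(115)=1064144451, p(116)=1188908248, p(117)=1327710076, p(118)=1482074143, p(119)=1653668665, p(120)=1844349560, p(121)=2056148051, p(122)=2291320912, p(123)=2552338241, p(124)=2841940500, p(125)=3163127352, p(126)=3519222692, p(127)=3913864295, p(128)=4351078600, p(129)=4835271870, p(130)=5371315400, p(131)=5964539504, p(132)=6620830889, p(133)=7346629512, p(134)=8149040695, p(135)=9035836076, p(136)=10015581680, p(137)=11097645016, p(138)=12292341831, p(139)=13610949895, p(140)=15065878135, p(141)=16670689208, p(142)=18440293320, p(143)=20390982757, p(144)=22540654445, p(145)=24908858009, p(146)=27517052599, p(147)=30388671978, p(148)=33549419497, p(149)=37027355200, p(150)=40853235313, p(151)=45060624582, p(152)=49686288421, p(153)=54770336324, p(154)=60356673280, p(155)=66493182097, p(156)=73232243759, p(157)=80630964769, p(158)=88751778802, p(159)=97662728555, p(160)=107438159466, p(161)=118159068427, p(162)=129913904637.
Final step: p(163) = p(162) + p(161) - p(158) - p(156) + p(151) + p(148) - p(141) - p(137) + p(128) + p(123) - p(112) - p(106) + p(93) + p(86) - p(71) - p(63) + p(46) + p(37) - p(18) - p(8)
= 129913904637 + 118159068427 - 88751778802 - 73232243759 + 45060624582 + 33549419497 - 16670689208 - 11097645016 + 4351078600 + 2552338241 - 761002156 - 384276336 + 82010177 + 34262962 - 4697205 - 1505499 + 105558 + 21637 - 385 - 22
= 142798995930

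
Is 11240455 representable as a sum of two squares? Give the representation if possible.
Not possible

Factorization: 11240455 = 5 × 131^3
By Fermat: n is sum of two squares iff every prime p ≡ 3 (mod 4) appears to even power.
Prime(s) ≡ 3 (mod 4) with odd exponent: [(131, 3)]
Therefore 11240455 cannot be expressed as a² + b².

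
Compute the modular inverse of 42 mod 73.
40

gcd(42, 73) = 1, so the inverse exists.
Extended Euclidean algorithm on (73, 42):
73 = 1 × 42 + 31  ⟹  31 = (1)·73 + (-1)·42
42 = 1 × 31 + 11  ⟹  11 = (-1)·73 + (2)·42
31 = 2 × 11 + 9  ⟹  9 = (3)·73 + (-5)·42
11 = 1 × 9 + 2  ⟹  2 = (-4)·73 + (7)·42
9 = 4 × 2 + 1  ⟹  1 = (19)·73 + (-33)·42
So (-33)·42 ≡ 1 (mod 73), i.e. 42^(-1) ≡ -33 ≡ 40 (mod 73).
Check: 42 × 40 = 1680 ≡ 1 (mod 73)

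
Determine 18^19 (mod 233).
178

Repeated squaring. Binary of 19 = 10011.
18^1 ≡ 18 (mod 233); 18^2 ≡ 91 (mod 233); 18^4 ≡ 126 (mod 233); 18^8 ≡ 32 (mod 233); 18^16 ≡ 92 (mod 233)
18^19 = 18^1 × 18^2 × 18^16 ≡ 178 (mod 233)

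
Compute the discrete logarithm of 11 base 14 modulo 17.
15

Baby-step giant-step with step n = ⌈√17⌉ = 5.
Baby steps 14^j mod 17 (j:value) for j=0..4: 0:1, 1:14, 2:9, 3:7, 4:13.
Giant-step multiplier: 14^(-5) ≡ 14^(16-5) = 14^11 ≡ 10 (mod 17).
Giant steps γ_i = 11·10^i mod 17: γ_0=11, γ_1=8, γ_2=12, γ_3=1 (in table at j=0).
x = i·n + j = 3·5 + 0 = 15.
Check: 14^15 ≡ 11 (mod 17).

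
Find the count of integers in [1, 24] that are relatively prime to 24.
8

24 = 2^3 × 3
φ(n) = n × ∏(1 - 1/p) for each prime p dividing n
φ(24) = 24 × (1 - 1/2) × (1 - 1/3) = 8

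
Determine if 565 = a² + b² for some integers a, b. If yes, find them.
6² + 23² (a=6, b=23)

Factorization: 565 = 5 × 113
By Fermat: n is sum of two squares iff every prime p ≡ 3 (mod 4) appears to even power.
All primes ≡ 3 (mod 4) appear to even power.
Search a = 0, 1, 2, … for 565 - a² a perfect square: first hit at a = 6: 565 - 36 = 529 = 23².
565 = 6² + 23² = 36 + 529 ✓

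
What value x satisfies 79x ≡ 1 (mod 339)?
103

gcd(79, 339) = 1, so the inverse exists.
Extended Euclidean algorithm on (339, 79):
339 = 4 × 79 + 23  ⟹  23 = (1)·339 + (-4)·79
79 = 3 × 23 + 10  ⟹  10 = (-3)·339 + (13)·79
23 = 2 × 10 + 3  ⟹  3 = (7)·339 + (-30)·79
10 = 3 × 3 + 1  ⟹  1 = (-24)·339 + (103)·79
So (103)·79 ≡ 1 (mod 339), i.e. 79^(-1) ≡ 103 (mod 339).
Check: 79 × 103 = 8137 ≡ 1 (mod 339)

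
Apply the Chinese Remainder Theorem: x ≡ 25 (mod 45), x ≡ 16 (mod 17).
475

Using Chinese Remainder Theorem:
M = 45 × 17 = 765
M1 = 17, M2 = 45
y1 = 17^(-1) mod 45 = 8
y2 = 45^(-1) mod 17 = 14
x = (25×17×8 + 16×45×14) mod 765 = 475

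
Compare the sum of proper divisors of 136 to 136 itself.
deficient

Proper divisors of 136: sum = 1 + 2 + 4 + 8 + 17 + 34 + 68 = 134
Since 134 < 136, 136 is deficient.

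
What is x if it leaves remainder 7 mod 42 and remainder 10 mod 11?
175

Using Chinese Remainder Theorem:
M = 42 × 11 = 462
M1 = 11, M2 = 42
y1 = 11^(-1) mod 42 = 23
y2 = 42^(-1) mod 11 = 5
x = (7×11×23 + 10×42×5) mod 462 = 175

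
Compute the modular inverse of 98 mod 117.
80

gcd(98, 117) = 1, so the inverse exists.
Extended Euclidean algorithm on (117, 98):
117 = 1 × 98 + 19  ⟹  19 = (1)·117 + (-1)·98
98 = 5 × 19 + 3  ⟹  3 = (-5)·117 + (6)·98
19 = 6 × 3 + 1  ⟹  1 = (31)·117 + (-37)·98
So (-37)·98 ≡ 1 (mod 117), i.e. 98^(-1) ≡ -37 ≡ 80 (mod 117).
Check: 98 × 80 = 7840 ≡ 1 (mod 117)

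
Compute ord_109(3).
27

109 is prime, so ord(3) divides φ(109) = 108.
Divisors of 108: 1, 2, 3, 4, 6, 9, 12, 18, 27, 36, 54, 108.
Repeated squaring: 3^1 ≡ 3, 3^2 ≡ 9, 3^4 ≡ 81, 3^8 ≡ 21, 3^16 ≡ 5, 3^32 ≡ 25, 3^64 ≡ 80 (mod 109).
Test 3^d mod 109 for each divisor d in increasing order:
3^1 ≡ 3
3^2 ≡ 9
3^3 = 3^2·3^1 ≡ 27
3^4 ≡ 81
3^6 = 3^4·3^2 ≡ 75
3^9 = 3^8·3^1 ≡ 63
3^12 = 3^8·3^4 ≡ 66
3^18 = 3^16·3^2 ≡ 45
3^27 = 3^16·3^8·3^2·3^1 ≡ 1  ← first divisor giving 1
The order is 27.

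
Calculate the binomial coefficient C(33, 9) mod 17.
16

Using Lucas' theorem:
Write n=33 and k=9 in base 17:
n in base 17: [1, 16]
k in base 17: [0, 9]
C(33,9) mod 17 = ∏ C(n_i, k_i) mod 17
Digit binomials (mod 17): C(1,0) = 1; C(16,9) = 11440 ≡ 16
Product: 1 × 16 = 16 ≡ 16 (mod 17)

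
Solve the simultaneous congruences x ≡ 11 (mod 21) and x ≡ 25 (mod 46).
347

Using Chinese Remainder Theorem:
M = 21 × 46 = 966
M1 = 46, M2 = 21
y1 = 46^(-1) mod 21 = 16
y2 = 21^(-1) mod 46 = 11
x = (11×46×16 + 25×21×11) mod 966 = 347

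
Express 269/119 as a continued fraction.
[2; 3, 1, 5, 5]

Euclidean algorithm steps:
269 = 2 × 119 + 31
119 = 3 × 31 + 26
31 = 1 × 26 + 5
26 = 5 × 5 + 1
5 = 5 × 1 + 0
Continued fraction: [2; 3, 1, 5, 5]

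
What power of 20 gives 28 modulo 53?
12

Baby-step giant-step with step n = ⌈√53⌉ = 8.
Baby steps 20^j mod 53 (j:value) for j=0..7: 0:1, 1:20, 2:29, 3:50, 4:46, 5:19, 6:9, 7:21.
Giant-step multiplier: 20^(-8) ≡ 20^(52-8) = 20^44 ≡ 13 (mod 53).
Giant steps γ_i = 28·13^i mod 53: γ_0=28, γ_1=46 (in table at j=4).
x = i·n + j = 1·8 + 4 = 12.
Check: 20^12 ≡ 28 (mod 53).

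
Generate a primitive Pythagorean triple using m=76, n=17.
(5487, 2584, 6065)

Euclid's formula: a = m² - n², b = 2mn, c = m² + n²
m = 76, n = 17
a = 76² - 17² = 5776 - 289 = 5487
b = 2 × 76 × 17 = 2584
c = 76² + 17² = 5776 + 289 = 6065
Verification: 5487² + 2584² = 30107169 + 6677056 = 36784225 = 6065² ✓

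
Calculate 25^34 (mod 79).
2

Repeated squaring. Binary of 34 = 100010.
25^1 ≡ 25 (mod 79); 25^2 ≡ 72 (mod 79); 25^4 ≡ 49 (mod 79); 25^8 ≡ 31 (mod 79); 25^16 ≡ 13 (mod 79); 25^32 ≡ 11 (mod 79)
25^34 = 25^2 × 25^32 ≡ 2 (mod 79)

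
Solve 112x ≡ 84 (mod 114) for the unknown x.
x ≡ 15 (mod 57)

gcd(112, 114) = 2, which divides 84, so solutions exist.
Divide through by 2: 56x ≡ 42 (mod 57).
Find 56^(-1) mod 57 by the extended Euclidean algorithm:
57 = 1 × 56 + 1  ⟹  1 = (1)·57 + (-1)·56
So (-1)·56 ≡ 1 (mod 57), i.e. 56^(-1) ≡ -1 ≡ 56 (mod 57).
x ≡ 56 × 42 = 2352 ≡ 15 (mod 57).
Check: 112 × 15 = 1680 ≡ 84 (mod 114).
x ≡ 15 (mod 57), giving 2 solutions mod 114.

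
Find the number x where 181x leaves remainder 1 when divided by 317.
310

gcd(181, 317) = 1, so the inverse exists.
Extended Euclidean algorithm on (317, 181):
317 = 1 × 181 + 136  ⟹  136 = (1)·317 + (-1)·181
181 = 1 × 136 + 45  ⟹  45 = (-1)·317 + (2)·181
136 = 3 × 45 + 1  ⟹  1 = (4)·317 + (-7)·181
So (-7)·181 ≡ 1 (mod 317), i.e. 181^(-1) ≡ -7 ≡ 310 (mod 317).
Check: 181 × 310 = 56110 ≡ 1 (mod 317)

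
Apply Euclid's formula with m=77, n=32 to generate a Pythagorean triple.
(4905, 4928, 6953)

Euclid's formula: a = m² - n², b = 2mn, c = m² + n²
m = 77, n = 32
a = 77² - 32² = 5929 - 1024 = 4905
b = 2 × 77 × 32 = 4928
c = 77² + 32² = 5929 + 1024 = 6953
Verification: 4905² + 4928² = 24059025 + 24285184 = 48344209 = 6953² ✓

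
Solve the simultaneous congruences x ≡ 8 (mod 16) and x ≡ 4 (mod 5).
24

Using Chinese Remainder Theorem:
M = 16 × 5 = 80
M1 = 5, M2 = 16
y1 = 5^(-1) mod 16 = 13
y2 = 16^(-1) mod 5 = 1
x = (8×5×13 + 4×16×1) mod 80 = 24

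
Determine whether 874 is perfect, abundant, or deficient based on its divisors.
deficient

Proper divisors of 874: sum = 1 + 2 + 19 + 23 + 38 + 46 + 437 = 566
Since 566 < 874, 874 is deficient.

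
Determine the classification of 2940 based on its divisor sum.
abundant

Proper divisors of 2940: sum = 1 + 2 + 3 + 4 + 5 + 6 + 7 + 10 + ... + 588 + 735 + 980 + 1470 (35 divisors) = 6636
Since 6636 > 2940, 2940 is abundant.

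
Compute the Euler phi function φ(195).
96

195 = 3 × 5 × 13
φ(n) = n × ∏(1 - 1/p) for each prime p dividing n
φ(195) = 195 × (1 - 1/3) × (1 - 1/5) × (1 - 1/13) = 96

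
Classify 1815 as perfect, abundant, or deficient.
deficient

Proper divisors of 1815: sum = 1 + 3 + 5 + 11 + 15 + 33 + 55 + 121 + 165 + 363 + 605 = 1377
Since 1377 < 1815, 1815 is deficient.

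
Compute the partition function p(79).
13848650

p(n) counts ways to write n as a sum of positive integers (order ignored).
Euler's pentagonal recurrence: p(k) = p(k-1) + p(k-2) - p(k-5) - p(k-7) + p(k-12) + p(k-15) - ... (offsets j(3j∓1)/2, signs ++--, p(0)=1, p(<0)=0).
DP table for k = 0..78: p(0)=1, p(1)=1, p(2)=2, p(3)=3, p(4)=5, p(5)=7, p(6)=11, p(7)=15, p(8)=22, p(9)=30, p(10)=42, p(11)=56, p(12)=77, p(13)=101, p(14)=135, p(15)=176, p(16)=231, p(17)=297, p(18)=385, p(19)=490, p(20)=627, p(21)=792, p(22)=1002, p(23)=1255, p(24)=1575, p(25)=1958, p(26)=2436, p(27)=3010, p(28)=3718, p(29)=4565, p(30)=5604, p(31)=6842, p(32)=8349, p(33)=10143, p(34)=12310, p(35)=14883, p(36)=17977, p(37)=21637, p(38)=26015, p(39)=31185, p(40)=37338, p(41)=44583, p(42)=53174, p(43)=63261, p(44)=75175, p(45)=89134, p(46)=105558, p(47)=124754, p(48)=147273, p(49)=173525, p(50)=204226, p(51)=239943, p(52)=281589, p(53)=329931, p(54)=386155, p(55)=451276, p(56)=526823, p(57)=614154, p(58)=715220, p(59)=831820, p(60)=966467, p(61)=1121505, p(62)=1300156, p(63)=1505499, p(64)=1741630, p(65)=2012558, p(66)=2323520, p(67)=2679689, p(68)=3087735, p(69)=3554345, p(70)=4087968, p(71)=4697205, p(72)=5392783, p(73)=6185689, p(74)=7089500, p(75)=8118264, p(76)=9289091, p(77)=10619863, p(78)=12132164.
Final step: p(79) = p(78) + p(77) - p(74) - p(72) + p(67) + p(64) - p(57) - p(53) + p(44) + p(39) - p(28) - p(22) + p(9) + p(2)
= 12132164 + 10619863 - 7089500 - 5392783 + 2679689 + 1741630 - 614154 - 329931 + 75175 + 31185 - 3718 - 1002 + 30 + 2
= 13848650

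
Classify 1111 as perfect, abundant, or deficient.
deficient

Proper divisors of 1111: sum = 1 + 11 + 101 = 113
Since 113 < 1111, 1111 is deficient.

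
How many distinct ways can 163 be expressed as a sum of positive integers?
142798995930

p(n) counts ways to write n as a sum of positive integers (order ignored).
Euler's pentagonal recurrence: p(k) = p(k-1) + p(k-2) - p(k-5) - p(k-7) + p(k-12) + p(k-15) - ... (offsets j(3j∓1)/2, signs ++--, p(0)=1, p(<0)=0).
DP table for k = 0..162: p(0)=1, p(1)=1, p(2)=2, p(3)=3, p(4)=5, p(5)=7, p(6)=11, p(7)=15, p(8)=22, p(9)=30, p(10)=42, p(11)=56, p(12)=77, p(13)=101, p(14)=135, p(15)=176, p(16)=231, p(17)=297, p(18)=385, p(19)=490, p(20)=627, p(21)=792, p(22)=1002, p(23)=1255, p(24)=1575, p(25)=1958, p(26)=2436, p(27)=3010, p(28)=3718, p(29)=4565, p(30)=5604, p(31)=6842, p(32)=8349, p(33)=10143, p(34)=12310, p(35)=14883, p(36)=17977, p(37)=21637, p(38)=26015, p(39)=31185, p(40)=37338, p(41)=44583, p(42)=53174, p(43)=63261, p(44)=75175, p(45)=89134, p(46)=105558, p(47)=124754, p(48)=147273, p(49)=173525, p(50)=204226, p(51)=239943, p(52)=281589, p(53)=329931, p(54)=386155, p(55)=451276, p(56)=526823, p(57)=614154, p(58)=715220, p(59)=831820, p(60)=966467, p(61)=1121505, p(62)=1300156, p(63)=1505499, p(64)=1741630, p(65)=2012558, p(66)=2323520, p(67)=2679689, p(68)=3087735, p(69)=3554345, p(70)=4087968, p(71)=4697205, p(72)=5392783, p(73)=6185689, p(74)=7089500, p(75)=8118264, p(76)=9289091, p(77)=10619863, p(78)=12132164, p(79)=13848650, p(80)=15796476, p(81)=18004327, p(82)=20506255, p(83)=23338469, p(84)=26543660, p(85)=30167357, p(86)=34262962, p(87)=38887673, p(88)=44108109, p(89)=49995925, p(90)=56634173, p(91)=64112359, p(92)=72533807, p(93)=82010177, p(94)=92669720, p(95)=104651419, p(96)=118114304, p(97)=133230930, p(98)=150198136, p(99)=169229875, p(100)=190569292, p(101)=214481126, p(102)=241265379, p(103)=271248950, p(104)=304801365, p(105)=342325709, p(106)=384276336, p(107)=431149389, p(108)=483502844, p(109)=541946240, p(110)=607163746, p(111)=679903203, p(112)=761002156, p(113)=851376628, p(114)=952050665, p(115)=1064144451, p(116)=1188908248, p(117)=1327710076, p(118)=1482074143, p(119)=1653668665, p(120)=1844349560, p(121)=2056148051, p(122)=2291320912, p(123)=2552338241, p(124)=2841940500, p(125)=3163127352, p(126)=3519222692, p(127)=3913864295, p(128)=4351078600, p(129)=4835271870, p(130)=5371315400, p(131)=5964539504, p(132)=6620830889, p(133)=7346629512, p(134)=8149040695, p(135)=9035836076, p(136)=10015581680, p(137)=11097645016, p(138)=12292341831, p(139)=13610949895, p(140)=15065878135, p(141)=16670689208, p(142)=18440293320, p(143)=20390982757, p(144)=22540654445, p(145)=24908858009, p(146)=27517052599, p(147)=30388671978, p(148)=33549419497, p(149)=37027355200, p(150)=40853235313, p(151)=45060624582, p(152)=49686288421, p(153)=54770336324, p(154)=60356673280, p(155)=66493182097, p(156)=73232243759, p(157)=80630964769, p(158)=88751778802, p(159)=97662728555, p(160)=107438159466, p(161)=118159068427, p(162)=129913904637.
Final step: p(163) = p(162) + p(161) - p(158) - p(156) + p(151) + p(148) - p(141) - p(137) + p(128) + p(123) - p(112) - p(106) + p(93) + p(86) - p(71) - p(63) + p(46) + p(37) - p(18) - p(8)
= 129913904637 + 118159068427 - 88751778802 - 73232243759 + 45060624582 + 33549419497 - 16670689208 - 11097645016 + 4351078600 + 2552338241 - 761002156 - 384276336 + 82010177 + 34262962 - 4697205 - 1505499 + 105558 + 21637 - 385 - 22
= 142798995930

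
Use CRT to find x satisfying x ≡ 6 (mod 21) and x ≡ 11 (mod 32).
363

Using Chinese Remainder Theorem:
M = 21 × 32 = 672
M1 = 32, M2 = 21
y1 = 32^(-1) mod 21 = 2
y2 = 21^(-1) mod 32 = 29
x = (6×32×2 + 11×21×29) mod 672 = 363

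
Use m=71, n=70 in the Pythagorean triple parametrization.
(141, 9940, 9941)

Euclid's formula: a = m² - n², b = 2mn, c = m² + n²
m = 71, n = 70
a = 71² - 70² = 5041 - 4900 = 141
b = 2 × 71 × 70 = 9940
c = 71² + 70² = 5041 + 4900 = 9941
Verification: 141² + 9940² = 19881 + 98803600 = 98823481 = 9941² ✓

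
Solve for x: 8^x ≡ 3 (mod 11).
6

Baby-step giant-step with step n = ⌈√11⌉ = 4.
Baby steps 8^j mod 11 (j:value) for j=0..3: 0:1, 1:8, 2:9, 3:6.
Giant-step multiplier: 8^(-4) ≡ 8^(10-4) = 8^6 ≡ 3 (mod 11).
Giant steps γ_i = 3·3^i mod 11: γ_0=3, γ_1=9 (in table at j=2).
x = i·n + j = 1·4 + 2 = 6.
Check: 8^6 ≡ 3 (mod 11).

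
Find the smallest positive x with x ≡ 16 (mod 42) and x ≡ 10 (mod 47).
856

Using Chinese Remainder Theorem:
M = 42 × 47 = 1974
M1 = 47, M2 = 42
y1 = 47^(-1) mod 42 = 17
y2 = 42^(-1) mod 47 = 28
x = (16×47×17 + 10×42×28) mod 1974 = 856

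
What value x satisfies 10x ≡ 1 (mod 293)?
88

gcd(10, 293) = 1, so the inverse exists.
Extended Euclidean algorithm on (293, 10):
293 = 29 × 10 + 3  ⟹  3 = (1)·293 + (-29)·10
10 = 3 × 3 + 1  ⟹  1 = (-3)·293 + (88)·10
So (88)·10 ≡ 1 (mod 293), i.e. 10^(-1) ≡ 88 (mod 293).
Check: 10 × 88 = 880 ≡ 1 (mod 293)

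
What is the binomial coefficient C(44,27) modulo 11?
0

Using Lucas' theorem:
Write n=44 and k=27 in base 11:
n in base 11: [4, 0]
k in base 11: [2, 5]
C(44,27) mod 11 = ∏ C(n_i, k_i) mod 11
Digit binomials (mod 11): C(4,2) = 6; C(0,5) = 0 (k_i > n_i)
Product: 6 × 0 = 0 ≡ 0 (mod 11)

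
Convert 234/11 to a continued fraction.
[21; 3, 1, 2]

Euclidean algorithm steps:
234 = 21 × 11 + 3
11 = 3 × 3 + 2
3 = 1 × 2 + 1
2 = 2 × 1 + 0
Continued fraction: [21; 3, 1, 2]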